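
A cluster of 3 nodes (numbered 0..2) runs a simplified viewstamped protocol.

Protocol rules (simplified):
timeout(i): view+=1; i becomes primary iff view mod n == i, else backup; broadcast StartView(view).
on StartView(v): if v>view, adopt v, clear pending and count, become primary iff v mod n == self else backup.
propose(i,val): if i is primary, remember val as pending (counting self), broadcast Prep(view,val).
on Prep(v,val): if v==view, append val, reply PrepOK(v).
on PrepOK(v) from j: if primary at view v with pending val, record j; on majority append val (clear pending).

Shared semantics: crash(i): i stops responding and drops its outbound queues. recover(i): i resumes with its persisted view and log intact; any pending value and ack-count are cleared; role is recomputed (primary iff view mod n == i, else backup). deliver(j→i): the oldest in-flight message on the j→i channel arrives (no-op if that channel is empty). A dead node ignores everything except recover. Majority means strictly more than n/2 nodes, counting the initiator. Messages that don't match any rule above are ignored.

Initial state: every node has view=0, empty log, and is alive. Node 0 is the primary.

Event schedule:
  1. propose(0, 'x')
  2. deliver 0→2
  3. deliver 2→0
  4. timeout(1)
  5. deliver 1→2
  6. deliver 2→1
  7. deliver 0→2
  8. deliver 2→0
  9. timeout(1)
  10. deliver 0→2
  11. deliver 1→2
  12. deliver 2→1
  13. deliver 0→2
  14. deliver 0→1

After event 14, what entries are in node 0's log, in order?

e1 propose(0,'x'): ·
e2 deliver 0→2: 2[back,v=0,x]
e3 deliver 2→0: 0[prim,v=0,x]
e4 timeout(1): 1[prim,v=1,-]
e5 deliver 1→2: 2[back,v=1,x]
e6 deliver 2→1: ·
e7 deliver 0→2: ·
e8 deliver 2→0: ·
e9 timeout(1): 1[back,v=2,-]
e10 deliver 0→2: ·
e11 deliver 1→2: 2[prim,v=2,x]
e12 deliver 2→1: ·
e13 deliver 0→2: ·
e14 deliver 0→1: ·

x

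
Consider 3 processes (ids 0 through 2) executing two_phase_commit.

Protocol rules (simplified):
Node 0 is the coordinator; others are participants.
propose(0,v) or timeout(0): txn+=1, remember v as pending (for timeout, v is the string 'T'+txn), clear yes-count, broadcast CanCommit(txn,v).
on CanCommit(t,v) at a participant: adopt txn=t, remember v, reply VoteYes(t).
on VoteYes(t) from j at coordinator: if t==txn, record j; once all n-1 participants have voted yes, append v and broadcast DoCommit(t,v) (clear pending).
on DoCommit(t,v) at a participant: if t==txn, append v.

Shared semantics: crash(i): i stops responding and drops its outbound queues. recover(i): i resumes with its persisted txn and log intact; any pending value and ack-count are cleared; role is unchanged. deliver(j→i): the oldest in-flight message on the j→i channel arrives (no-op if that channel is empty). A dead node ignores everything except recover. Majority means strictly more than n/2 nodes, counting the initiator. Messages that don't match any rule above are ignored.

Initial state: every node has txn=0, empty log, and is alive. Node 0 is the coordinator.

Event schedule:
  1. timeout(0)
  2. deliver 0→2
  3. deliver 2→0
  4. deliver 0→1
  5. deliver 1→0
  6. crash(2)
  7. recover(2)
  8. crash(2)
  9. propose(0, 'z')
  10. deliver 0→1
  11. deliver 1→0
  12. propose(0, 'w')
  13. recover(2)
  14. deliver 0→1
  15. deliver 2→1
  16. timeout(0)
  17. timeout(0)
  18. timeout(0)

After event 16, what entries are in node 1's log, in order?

1. timeout(0):  <0:coor t1 ->
2. deliver 0→2:  <2:part t1 ->
3. deliver 2→0:  nop
4. deliver 0→1:  <1:part t1 ->
5. deliver 1→0:  <0:coor t1 T1>
6. crash(2):  <2:✗part t1 ->
7. recover(2):  <2:part t1 ->
8. crash(2):  <2:✗part t1 ->
9. propose(0,'z'):  <0:coor t2 T1>
10. deliver 0→1:  <1:part t1 T1>
11. deliver 1→0:  nop
12. propose(0,'w'):  <0:coor t3 T1>
13. recover(2):  <2:part t1 ->
14. deliver 0→1:  <1:part t2 T1>
15. deliver 2→1:  nop
16. timeout(0):  <0:coor t4 T1>

T1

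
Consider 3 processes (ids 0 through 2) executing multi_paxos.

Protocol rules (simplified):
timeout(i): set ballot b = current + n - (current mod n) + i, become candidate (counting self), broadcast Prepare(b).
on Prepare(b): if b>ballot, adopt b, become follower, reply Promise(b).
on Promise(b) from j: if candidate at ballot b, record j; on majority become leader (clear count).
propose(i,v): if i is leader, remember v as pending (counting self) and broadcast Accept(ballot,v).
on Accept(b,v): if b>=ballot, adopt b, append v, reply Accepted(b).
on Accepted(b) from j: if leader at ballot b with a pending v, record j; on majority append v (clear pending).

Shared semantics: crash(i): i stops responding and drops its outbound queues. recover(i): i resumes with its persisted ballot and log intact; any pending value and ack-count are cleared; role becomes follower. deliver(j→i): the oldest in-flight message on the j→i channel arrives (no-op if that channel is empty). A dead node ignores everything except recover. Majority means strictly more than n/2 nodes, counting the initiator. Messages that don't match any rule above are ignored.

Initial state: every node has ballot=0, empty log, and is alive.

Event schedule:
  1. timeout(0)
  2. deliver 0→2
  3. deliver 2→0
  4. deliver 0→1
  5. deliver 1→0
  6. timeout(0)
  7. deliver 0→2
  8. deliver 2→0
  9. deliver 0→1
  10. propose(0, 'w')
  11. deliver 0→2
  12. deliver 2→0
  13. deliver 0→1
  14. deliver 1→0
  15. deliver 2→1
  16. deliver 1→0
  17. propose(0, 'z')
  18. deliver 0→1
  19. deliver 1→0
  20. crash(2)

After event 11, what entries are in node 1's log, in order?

empty

step 1 timeout(0): 0={cand,b=3,log=-}
step 2 deliver 0→2: 2={foll,b=3,log=-}
step 3 deliver 2→0: 0={lead,b=3,log=-}
step 4 deliver 0→1: 1={foll,b=3,log=-}
step 5 deliver 1→0: —
step 6 timeout(0): 0={cand,b=6,log=-}
step 7 deliver 0→2: 2={foll,b=6,log=-}
step 8 deliver 2→0: 0={lead,b=6,log=-}
step 9 deliver 0→1: 1={foll,b=6,log=-}
step 10 propose(0,'w'): —
step 11 deliver 0→2: 2={foll,b=6,log=w}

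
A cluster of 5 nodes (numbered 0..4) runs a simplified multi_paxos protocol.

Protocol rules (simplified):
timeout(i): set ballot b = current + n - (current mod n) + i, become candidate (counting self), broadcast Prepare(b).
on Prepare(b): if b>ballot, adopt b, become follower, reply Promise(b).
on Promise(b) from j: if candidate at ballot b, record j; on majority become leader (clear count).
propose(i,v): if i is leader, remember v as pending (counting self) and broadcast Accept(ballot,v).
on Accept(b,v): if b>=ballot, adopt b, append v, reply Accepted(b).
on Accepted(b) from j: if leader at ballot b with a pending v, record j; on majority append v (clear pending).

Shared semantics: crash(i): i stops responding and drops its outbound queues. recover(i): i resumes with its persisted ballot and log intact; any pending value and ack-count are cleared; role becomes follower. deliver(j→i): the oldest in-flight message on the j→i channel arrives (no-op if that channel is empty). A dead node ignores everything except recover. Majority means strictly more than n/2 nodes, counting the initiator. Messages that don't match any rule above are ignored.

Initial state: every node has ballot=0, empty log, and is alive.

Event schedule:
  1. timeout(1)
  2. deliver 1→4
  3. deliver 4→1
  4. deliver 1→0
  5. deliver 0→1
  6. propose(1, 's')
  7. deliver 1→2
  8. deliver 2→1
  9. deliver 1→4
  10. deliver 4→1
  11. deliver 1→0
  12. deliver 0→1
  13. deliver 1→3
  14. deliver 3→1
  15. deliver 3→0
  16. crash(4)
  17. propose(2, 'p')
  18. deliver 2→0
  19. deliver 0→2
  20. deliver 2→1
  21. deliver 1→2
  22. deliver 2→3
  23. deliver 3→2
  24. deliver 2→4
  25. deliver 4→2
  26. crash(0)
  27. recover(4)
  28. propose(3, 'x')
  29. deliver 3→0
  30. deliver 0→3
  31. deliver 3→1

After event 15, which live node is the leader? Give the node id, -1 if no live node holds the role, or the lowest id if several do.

1

e1 timeout(1): 1[cand,b=6,-]
e2 deliver 1→4: 4[foll,b=6,-]
e3 deliver 4→1: ·
e4 deliver 1→0: 0[foll,b=6,-]
e5 deliver 0→1: 1[lead,b=6,-]
e6 propose(1,'s'): ·
e7 deliver 1→2: 2[foll,b=6,-]
e8 deliver 2→1: ·
e9 deliver 1→4: 4[foll,b=6,s]
e10 deliver 4→1: ·
e11 deliver 1→0: 0[foll,b=6,s]
e12 deliver 0→1: 1[lead,b=6,s]
e13 deliver 1→3: 3[foll,b=6,-]
e14 deliver 3→1: ·
e15 deliver 3→0: ·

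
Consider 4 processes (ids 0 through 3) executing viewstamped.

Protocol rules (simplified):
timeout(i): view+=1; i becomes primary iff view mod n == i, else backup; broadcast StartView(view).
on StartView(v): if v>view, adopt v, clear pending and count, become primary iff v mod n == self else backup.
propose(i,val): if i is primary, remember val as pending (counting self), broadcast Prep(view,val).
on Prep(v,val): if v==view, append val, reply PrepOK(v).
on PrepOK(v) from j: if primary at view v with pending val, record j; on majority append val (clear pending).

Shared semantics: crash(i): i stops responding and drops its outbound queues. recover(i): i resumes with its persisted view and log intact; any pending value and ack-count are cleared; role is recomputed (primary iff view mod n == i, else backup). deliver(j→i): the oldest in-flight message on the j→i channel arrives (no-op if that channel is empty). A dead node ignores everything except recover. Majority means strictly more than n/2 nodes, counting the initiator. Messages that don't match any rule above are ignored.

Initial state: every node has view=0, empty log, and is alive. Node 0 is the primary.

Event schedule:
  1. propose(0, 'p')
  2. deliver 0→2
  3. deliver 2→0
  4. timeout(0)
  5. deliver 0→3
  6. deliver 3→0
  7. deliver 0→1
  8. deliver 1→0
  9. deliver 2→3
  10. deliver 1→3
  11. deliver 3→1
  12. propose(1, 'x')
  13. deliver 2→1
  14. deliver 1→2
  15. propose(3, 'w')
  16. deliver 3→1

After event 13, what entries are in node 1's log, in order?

p

step 1 propose(0,'p'): —
step 2 deliver 0→2: 2={back,v=0,log=p}
step 3 deliver 2→0: —
step 4 timeout(0): 0={back,v=1,log=-}
step 5 deliver 0→3: 3={back,v=0,log=p}
step 6 deliver 3→0: —
step 7 deliver 0→1: 1={back,v=0,log=p}
step 8 deliver 1→0: —
step 9 deliver 2→3: —
step 10 deliver 1→3: —
step 11 deliver 3→1: —
step 12 propose(1,'x'): —
step 13 deliver 2→1: —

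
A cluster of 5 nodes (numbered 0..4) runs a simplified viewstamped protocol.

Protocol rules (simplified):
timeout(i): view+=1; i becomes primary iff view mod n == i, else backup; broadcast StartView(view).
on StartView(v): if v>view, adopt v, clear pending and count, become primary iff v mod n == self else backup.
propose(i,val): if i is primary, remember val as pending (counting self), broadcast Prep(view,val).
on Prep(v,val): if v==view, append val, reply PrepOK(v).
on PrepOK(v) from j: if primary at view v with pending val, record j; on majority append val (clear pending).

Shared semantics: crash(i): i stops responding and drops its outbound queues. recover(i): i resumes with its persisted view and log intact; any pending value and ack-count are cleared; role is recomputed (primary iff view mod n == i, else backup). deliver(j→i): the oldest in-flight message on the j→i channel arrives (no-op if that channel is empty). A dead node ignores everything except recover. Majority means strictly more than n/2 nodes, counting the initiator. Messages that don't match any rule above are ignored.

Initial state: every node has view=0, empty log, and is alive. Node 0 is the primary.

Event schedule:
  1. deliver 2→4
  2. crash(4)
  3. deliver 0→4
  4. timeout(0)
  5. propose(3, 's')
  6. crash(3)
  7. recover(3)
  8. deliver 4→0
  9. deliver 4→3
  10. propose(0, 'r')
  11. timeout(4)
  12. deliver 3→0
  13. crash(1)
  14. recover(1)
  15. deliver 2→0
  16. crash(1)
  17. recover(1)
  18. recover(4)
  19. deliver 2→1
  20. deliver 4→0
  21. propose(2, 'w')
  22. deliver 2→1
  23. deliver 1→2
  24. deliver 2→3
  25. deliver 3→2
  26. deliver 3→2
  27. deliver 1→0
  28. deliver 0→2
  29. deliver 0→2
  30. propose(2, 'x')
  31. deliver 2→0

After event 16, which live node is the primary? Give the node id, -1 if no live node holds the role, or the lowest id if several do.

-1

e1 deliver 2→4: ·
e2 crash(4): 4[✗back,v=0,-]
e3 deliver 0→4: ·
e4 timeout(0): 0[back,v=1,-]
e5 propose(3,'s'): ·
e6 crash(3): 3[✗back,v=0,-]
e7 recover(3): 3[back,v=0,-]
e8 deliver 4→0: ·
e9 deliver 4→3: ·
e10 propose(0,'r'): ·
e11 timeout(4): ·
e12 deliver 3→0: ·
e13 crash(1): 1[✗back,v=0,-]
e14 recover(1): 1[back,v=0,-]
e15 deliver 2→0: ·
e16 crash(1): 1[✗back,v=0,-]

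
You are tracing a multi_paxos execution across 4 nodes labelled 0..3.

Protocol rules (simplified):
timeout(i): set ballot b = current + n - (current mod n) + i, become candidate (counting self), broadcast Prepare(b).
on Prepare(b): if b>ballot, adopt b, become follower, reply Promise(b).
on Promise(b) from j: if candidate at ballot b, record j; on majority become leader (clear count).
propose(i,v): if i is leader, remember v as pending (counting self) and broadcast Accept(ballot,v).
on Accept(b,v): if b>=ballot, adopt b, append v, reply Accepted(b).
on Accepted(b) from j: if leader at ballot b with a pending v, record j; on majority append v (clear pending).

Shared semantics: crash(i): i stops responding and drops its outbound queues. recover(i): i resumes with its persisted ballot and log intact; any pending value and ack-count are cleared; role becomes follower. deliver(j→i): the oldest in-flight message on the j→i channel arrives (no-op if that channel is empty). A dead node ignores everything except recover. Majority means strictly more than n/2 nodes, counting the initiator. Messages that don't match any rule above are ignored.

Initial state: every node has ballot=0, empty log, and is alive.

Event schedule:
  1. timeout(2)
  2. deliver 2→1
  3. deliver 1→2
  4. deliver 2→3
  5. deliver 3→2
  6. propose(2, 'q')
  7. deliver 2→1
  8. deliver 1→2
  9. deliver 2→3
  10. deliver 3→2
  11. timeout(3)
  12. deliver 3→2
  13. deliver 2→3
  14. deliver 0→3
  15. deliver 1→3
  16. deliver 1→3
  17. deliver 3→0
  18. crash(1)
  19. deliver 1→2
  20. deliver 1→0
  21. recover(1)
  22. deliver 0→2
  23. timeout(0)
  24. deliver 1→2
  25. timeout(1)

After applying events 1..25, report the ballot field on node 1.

after 1 — timeout(2): n2:cand/b6/[-]
after 2 — deliver 2→1: n1:foll/b6/[-]
after 3 — deliver 1→2: ·
after 4 — deliver 2→3: n3:foll/b6/[-]
after 5 — deliver 3→2: n2:lead/b6/[-]
after 6 — propose(2,'q'): ·
after 7 — deliver 2→1: n1:foll/b6/[q]
after 8 — deliver 1→2: ·
after 9 — deliver 2→3: n3:foll/b6/[q]
after 10 — deliver 3→2: n2:lead/b6/[q]
after 11 — timeout(3): n3:cand/b11/[q]
after 12 — deliver 3→2: n2:foll/b11/[q]
after 13 — deliver 2→3: ·
after 14 — deliver 0→3: ·
after 15 — deliver 1→3: ·
after 16 — deliver 1→3: ·
after 17 — deliver 3→0: n0:foll/b11/[-]
after 18 — crash(1): n1:✗foll/b6/[q]
after 19 — deliver 1→2: ·
after 20 — deliver 1→0: ·
after 21 — recover(1): n1:foll/b6/[q]
after 22 — deliver 0→2: ·
after 23 — timeout(0): n0:cand/b12/[-]
after 24 — deliver 1→2: ·
after 25 — timeout(1): n1:cand/b9/[q]

9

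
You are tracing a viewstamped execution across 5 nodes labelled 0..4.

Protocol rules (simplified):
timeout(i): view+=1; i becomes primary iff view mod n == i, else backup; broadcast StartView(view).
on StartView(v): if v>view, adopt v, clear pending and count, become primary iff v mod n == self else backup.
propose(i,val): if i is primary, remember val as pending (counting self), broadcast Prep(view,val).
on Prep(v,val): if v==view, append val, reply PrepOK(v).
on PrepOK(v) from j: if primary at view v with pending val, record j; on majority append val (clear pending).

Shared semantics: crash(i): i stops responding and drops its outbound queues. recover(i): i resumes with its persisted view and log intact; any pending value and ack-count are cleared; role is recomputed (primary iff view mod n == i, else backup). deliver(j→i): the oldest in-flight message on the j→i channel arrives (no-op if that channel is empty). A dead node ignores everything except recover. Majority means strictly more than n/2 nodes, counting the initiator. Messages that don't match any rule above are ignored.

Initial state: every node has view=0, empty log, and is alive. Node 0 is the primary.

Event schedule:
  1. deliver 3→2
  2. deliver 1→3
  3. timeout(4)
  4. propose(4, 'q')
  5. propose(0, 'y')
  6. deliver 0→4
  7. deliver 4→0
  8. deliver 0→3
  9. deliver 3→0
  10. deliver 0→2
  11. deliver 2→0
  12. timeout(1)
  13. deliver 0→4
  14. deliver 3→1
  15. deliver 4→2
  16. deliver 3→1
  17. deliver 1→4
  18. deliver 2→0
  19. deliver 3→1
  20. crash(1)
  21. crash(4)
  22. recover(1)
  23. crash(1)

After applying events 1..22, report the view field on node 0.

e1 deliver 3→2: ·
e2 deliver 1→3: ·
e3 timeout(4): 4[back,v=1,-]
e4 propose(4,'q'): ·
e5 propose(0,'y'): ·
e6 deliver 0→4: ·
e7 deliver 4→0: 0[back,v=1,-]
e8 deliver 0→3: 3[back,v=0,y]
e9 deliver 3→0: ·
e10 deliver 0→2: 2[back,v=0,y]
e11 deliver 2→0: ·
e12 timeout(1): 1[prim,v=1,-]
e13 deliver 0→4: ·
e14 deliver 3→1: ·
e15 deliver 4→2: 2[back,v=1,y]
e16 deliver 3→1: ·
e17 deliver 1→4: ·
e18 deliver 2→0: ·
e19 deliver 3→1: ·
e20 crash(1): 1[✗prim,v=1,-]
e21 crash(4): 4[✗back,v=1,-]
e22 recover(1): 1[prim,v=1,-]

1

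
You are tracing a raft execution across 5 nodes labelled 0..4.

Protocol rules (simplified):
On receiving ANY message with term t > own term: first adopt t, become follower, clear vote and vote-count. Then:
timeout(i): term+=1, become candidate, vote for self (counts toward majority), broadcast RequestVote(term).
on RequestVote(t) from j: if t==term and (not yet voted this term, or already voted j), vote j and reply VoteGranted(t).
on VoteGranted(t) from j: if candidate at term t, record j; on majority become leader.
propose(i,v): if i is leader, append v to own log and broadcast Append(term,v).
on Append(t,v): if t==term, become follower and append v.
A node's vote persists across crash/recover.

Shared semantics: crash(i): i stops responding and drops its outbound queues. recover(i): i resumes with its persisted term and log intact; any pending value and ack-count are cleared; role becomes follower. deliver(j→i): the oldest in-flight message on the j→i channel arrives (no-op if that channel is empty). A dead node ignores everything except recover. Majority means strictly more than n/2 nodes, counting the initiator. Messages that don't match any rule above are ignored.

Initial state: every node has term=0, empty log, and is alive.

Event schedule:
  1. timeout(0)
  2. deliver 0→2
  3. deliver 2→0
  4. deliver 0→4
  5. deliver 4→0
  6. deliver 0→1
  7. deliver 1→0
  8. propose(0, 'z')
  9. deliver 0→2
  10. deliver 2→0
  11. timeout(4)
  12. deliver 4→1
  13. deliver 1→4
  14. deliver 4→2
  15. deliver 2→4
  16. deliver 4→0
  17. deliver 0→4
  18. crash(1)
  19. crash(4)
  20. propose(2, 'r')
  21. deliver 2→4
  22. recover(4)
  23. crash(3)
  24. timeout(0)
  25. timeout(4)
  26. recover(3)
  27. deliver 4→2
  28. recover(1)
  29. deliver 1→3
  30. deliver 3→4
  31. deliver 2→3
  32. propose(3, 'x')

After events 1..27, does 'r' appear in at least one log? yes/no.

no

1. timeout(0):  <0:cand t1 ->
2. deliver 0→2:  <2:foll t1 ->
3. deliver 2→0:  nop
4. deliver 0→4:  <4:foll t1 ->
5. deliver 4→0:  <0:lead t1 ->
6. deliver 0→1:  <1:foll t1 ->
7. deliver 1→0:  nop
8. propose(0,'z'):  <0:lead t1 z>
9. deliver 0→2:  <2:foll t1 z>
10. deliver 2→0:  nop
11. timeout(4):  <4:cand t2 ->
12. deliver 4→1:  <1:foll t2 ->
13. deliver 1→4:  nop
14. deliver 4→2:  <2:foll t2 z>
15. deliver 2→4:  <4:lead t2 ->
16. deliver 4→0:  <0:foll t2 z>
17. deliver 0→4:  nop
18. crash(1):  <1:✗foll t2 ->
19. crash(4):  <4:✗lead t2 ->
20. propose(2,'r'):  nop
21. deliver 2→4:  nop
22. recover(4):  <4:foll t2 ->
23. crash(3):  <3:✗foll t0 ->
24. timeout(0):  <0:cand t3 z>
25. timeout(4):  <4:cand t3 ->
26. recover(3):  <3:foll t0 ->
27. deliver 4→2:  <2:foll t3 z>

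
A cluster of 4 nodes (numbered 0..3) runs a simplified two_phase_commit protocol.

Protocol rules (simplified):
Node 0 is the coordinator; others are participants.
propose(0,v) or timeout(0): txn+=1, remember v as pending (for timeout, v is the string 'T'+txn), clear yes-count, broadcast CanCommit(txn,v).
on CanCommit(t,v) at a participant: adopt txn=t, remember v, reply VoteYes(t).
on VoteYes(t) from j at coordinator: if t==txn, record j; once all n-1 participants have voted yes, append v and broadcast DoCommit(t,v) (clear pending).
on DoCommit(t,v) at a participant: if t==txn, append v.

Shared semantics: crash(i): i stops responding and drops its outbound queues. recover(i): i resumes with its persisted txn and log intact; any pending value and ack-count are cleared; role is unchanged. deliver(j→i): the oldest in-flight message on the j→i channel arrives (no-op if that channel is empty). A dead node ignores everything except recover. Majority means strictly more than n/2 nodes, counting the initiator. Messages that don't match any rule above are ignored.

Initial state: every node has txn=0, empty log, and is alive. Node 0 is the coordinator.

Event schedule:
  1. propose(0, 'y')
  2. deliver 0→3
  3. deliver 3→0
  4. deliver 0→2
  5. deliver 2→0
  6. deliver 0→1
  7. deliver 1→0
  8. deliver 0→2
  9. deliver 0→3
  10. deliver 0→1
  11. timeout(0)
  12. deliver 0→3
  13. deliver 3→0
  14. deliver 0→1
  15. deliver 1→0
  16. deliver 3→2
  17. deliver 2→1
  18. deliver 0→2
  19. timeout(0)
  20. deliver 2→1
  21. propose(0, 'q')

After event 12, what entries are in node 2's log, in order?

[1] propose(0,'y') → N0(coor t1 [-])
[2] deliver 0→3 → N3(part t1 [-])
[3] deliver 3→0 → ∅
[4] deliver 0→2 → N2(part t1 [-])
[5] deliver 2→0 → ∅
[6] deliver 0→1 → N1(part t1 [-])
[7] deliver 1→0 → N0(coor t1 [y])
[8] deliver 0→2 → N2(part t1 [y])
[9] deliver 0→3 → N3(part t1 [y])
[10] deliver 0→1 → N1(part t1 [y])
[11] timeout(0) → N0(coor t2 [y])
[12] deliver 0→3 → N3(part t2 [y])

y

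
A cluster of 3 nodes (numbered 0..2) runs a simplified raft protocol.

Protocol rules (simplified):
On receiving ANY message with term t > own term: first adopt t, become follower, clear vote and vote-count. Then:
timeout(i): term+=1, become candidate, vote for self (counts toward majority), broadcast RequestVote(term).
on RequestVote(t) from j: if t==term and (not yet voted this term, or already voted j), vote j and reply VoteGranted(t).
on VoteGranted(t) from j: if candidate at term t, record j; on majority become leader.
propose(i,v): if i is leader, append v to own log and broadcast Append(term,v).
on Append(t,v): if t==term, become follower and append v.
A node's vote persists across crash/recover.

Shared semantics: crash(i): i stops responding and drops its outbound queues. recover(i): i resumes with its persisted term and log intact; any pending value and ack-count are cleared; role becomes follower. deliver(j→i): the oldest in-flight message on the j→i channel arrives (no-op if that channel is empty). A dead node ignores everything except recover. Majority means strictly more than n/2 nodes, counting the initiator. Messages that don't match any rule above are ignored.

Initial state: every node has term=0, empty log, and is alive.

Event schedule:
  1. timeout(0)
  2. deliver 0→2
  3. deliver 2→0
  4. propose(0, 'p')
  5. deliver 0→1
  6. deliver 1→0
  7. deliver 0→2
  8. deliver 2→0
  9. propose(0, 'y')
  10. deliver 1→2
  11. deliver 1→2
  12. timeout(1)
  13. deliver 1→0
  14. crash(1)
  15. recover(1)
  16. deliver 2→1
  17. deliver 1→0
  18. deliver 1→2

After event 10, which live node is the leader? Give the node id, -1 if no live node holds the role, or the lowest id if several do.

0

e1 timeout(0): 0[cand,t=1,-]
e2 deliver 0→2: 2[foll,t=1,-]
e3 deliver 2→0: 0[lead,t=1,-]
e4 propose(0,'p'): 0[lead,t=1,p]
e5 deliver 0→1: 1[foll,t=1,-]
e6 deliver 1→0: ·
e7 deliver 0→2: 2[foll,t=1,p]
e8 deliver 2→0: ·
e9 propose(0,'y'): 0[lead,t=1,p,y]
e10 deliver 1→2: ·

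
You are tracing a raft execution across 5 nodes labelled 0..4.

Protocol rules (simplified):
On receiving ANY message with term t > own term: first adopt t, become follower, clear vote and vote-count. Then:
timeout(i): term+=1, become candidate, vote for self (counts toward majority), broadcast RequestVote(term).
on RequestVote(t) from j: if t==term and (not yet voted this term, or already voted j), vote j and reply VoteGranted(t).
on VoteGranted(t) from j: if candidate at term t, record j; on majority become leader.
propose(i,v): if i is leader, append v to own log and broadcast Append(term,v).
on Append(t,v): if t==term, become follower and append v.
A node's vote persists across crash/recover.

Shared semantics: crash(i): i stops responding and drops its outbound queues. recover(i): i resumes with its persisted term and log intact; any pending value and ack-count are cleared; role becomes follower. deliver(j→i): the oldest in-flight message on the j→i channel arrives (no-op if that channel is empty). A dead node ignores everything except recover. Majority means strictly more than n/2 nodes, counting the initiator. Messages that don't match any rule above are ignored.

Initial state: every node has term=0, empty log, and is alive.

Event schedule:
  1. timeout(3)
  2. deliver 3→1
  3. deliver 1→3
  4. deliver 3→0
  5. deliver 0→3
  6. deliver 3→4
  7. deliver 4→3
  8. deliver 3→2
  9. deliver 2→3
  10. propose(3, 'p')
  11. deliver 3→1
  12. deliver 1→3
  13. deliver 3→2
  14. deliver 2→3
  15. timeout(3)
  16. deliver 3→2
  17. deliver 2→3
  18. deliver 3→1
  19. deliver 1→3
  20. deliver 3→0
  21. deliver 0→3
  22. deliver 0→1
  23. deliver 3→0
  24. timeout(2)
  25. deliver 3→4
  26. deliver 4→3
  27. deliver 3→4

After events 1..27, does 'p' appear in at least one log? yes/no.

yes

e1 timeout(3): 3[cand,t=1,-]
e2 deliver 3→1: 1[foll,t=1,-]
e3 deliver 1→3: ·
e4 deliver 3→0: 0[foll,t=1,-]
e5 deliver 0→3: 3[lead,t=1,-]
e6 deliver 3→4: 4[foll,t=1,-]
e7 deliver 4→3: ·
e8 deliver 3→2: 2[foll,t=1,-]
e9 deliver 2→3: ·
e10 propose(3,'p'): 3[lead,t=1,p]
e11 deliver 3→1: 1[foll,t=1,p]
e12 deliver 1→3: ·
e13 deliver 3→2: 2[foll,t=1,p]
e14 deliver 2→3: ·
e15 timeout(3): 3[cand,t=2,p]
e16 deliver 3→2: 2[foll,t=2,p]
e17 deliver 2→3: ·
e18 deliver 3→1: 1[foll,t=2,p]
e19 deliver 1→3: 3[lead,t=2,p]
e20 deliver 3→0: 0[foll,t=1,p]
e21 deliver 0→3: ·
e22 deliver 0→1: ·
e23 deliver 3→0: 0[foll,t=2,p]
e24 timeout(2): 2[cand,t=3,p]
e25 deliver 3→4: 4[foll,t=1,p]
e26 deliver 4→3: ·
e27 deliver 3→4: 4[foll,t=2,p]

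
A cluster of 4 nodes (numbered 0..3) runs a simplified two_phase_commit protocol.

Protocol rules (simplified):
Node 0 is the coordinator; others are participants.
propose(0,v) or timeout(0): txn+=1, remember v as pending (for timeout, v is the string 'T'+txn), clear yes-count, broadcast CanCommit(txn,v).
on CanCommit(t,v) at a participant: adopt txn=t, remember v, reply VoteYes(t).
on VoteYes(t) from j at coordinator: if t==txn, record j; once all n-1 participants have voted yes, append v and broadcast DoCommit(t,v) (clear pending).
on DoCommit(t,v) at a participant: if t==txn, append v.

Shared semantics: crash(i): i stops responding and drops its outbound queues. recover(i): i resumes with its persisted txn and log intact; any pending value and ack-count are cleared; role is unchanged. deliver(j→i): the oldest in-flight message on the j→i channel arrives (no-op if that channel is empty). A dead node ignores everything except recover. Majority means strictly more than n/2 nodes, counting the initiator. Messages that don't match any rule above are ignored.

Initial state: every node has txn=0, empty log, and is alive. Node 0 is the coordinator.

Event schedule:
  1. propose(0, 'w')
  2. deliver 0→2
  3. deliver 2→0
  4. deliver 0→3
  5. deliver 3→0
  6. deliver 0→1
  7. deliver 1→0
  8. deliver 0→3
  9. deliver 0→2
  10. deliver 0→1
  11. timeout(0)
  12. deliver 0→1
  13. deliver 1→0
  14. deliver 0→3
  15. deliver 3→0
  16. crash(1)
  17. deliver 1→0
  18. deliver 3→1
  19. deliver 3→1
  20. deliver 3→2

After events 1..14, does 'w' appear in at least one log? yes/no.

yes

after 1 — propose(0,'w'): n0:coor/t1/[-]
after 2 — deliver 0→2: n2:part/t1/[-]
after 3 — deliver 2→0: ·
after 4 — deliver 0→3: n3:part/t1/[-]
after 5 — deliver 3→0: ·
after 6 — deliver 0→1: n1:part/t1/[-]
after 7 — deliver 1→0: n0:coor/t1/[w]
after 8 — deliver 0→3: n3:part/t1/[w]
after 9 — deliver 0→2: n2:part/t1/[w]
after 10 — deliver 0→1: n1:part/t1/[w]
after 11 — timeout(0): n0:coor/t2/[w]
after 12 — deliver 0→1: n1:part/t2/[w]
after 13 — deliver 1→0: ·
after 14 — deliver 0→3: n3:part/t2/[w]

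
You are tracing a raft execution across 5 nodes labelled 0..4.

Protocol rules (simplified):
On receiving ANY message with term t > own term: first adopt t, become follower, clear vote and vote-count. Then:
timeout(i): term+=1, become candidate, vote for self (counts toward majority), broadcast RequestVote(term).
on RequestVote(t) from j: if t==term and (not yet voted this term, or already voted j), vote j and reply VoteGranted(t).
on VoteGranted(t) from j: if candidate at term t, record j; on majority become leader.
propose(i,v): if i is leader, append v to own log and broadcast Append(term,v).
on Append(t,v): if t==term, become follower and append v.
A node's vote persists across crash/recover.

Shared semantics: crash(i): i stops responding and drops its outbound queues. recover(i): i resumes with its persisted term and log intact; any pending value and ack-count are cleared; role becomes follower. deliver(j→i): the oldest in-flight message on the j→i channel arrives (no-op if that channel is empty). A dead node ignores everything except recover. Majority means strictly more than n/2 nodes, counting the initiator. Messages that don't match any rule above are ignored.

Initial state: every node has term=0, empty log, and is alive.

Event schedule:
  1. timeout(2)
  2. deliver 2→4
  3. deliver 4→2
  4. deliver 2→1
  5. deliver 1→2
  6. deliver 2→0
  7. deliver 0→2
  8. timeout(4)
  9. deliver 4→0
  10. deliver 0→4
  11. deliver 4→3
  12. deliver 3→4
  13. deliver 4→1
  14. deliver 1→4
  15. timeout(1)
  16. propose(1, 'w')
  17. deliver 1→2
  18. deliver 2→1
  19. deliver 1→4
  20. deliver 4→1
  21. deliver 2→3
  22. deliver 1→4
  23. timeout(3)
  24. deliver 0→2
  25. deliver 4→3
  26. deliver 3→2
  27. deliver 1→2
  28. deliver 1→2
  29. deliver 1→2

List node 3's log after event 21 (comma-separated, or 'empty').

1. timeout(2):  <2:cand t1 ->
2. deliver 2→4:  <4:foll t1 ->
3. deliver 4→2:  nop
4. deliver 2→1:  <1:foll t1 ->
5. deliver 1→2:  <2:lead t1 ->
6. deliver 2→0:  <0:foll t1 ->
7. deliver 0→2:  nop
8. timeout(4):  <4:cand t2 ->
9. deliver 4→0:  <0:foll t2 ->
10. deliver 0→4:  nop
11. deliver 4→3:  <3:foll t2 ->
12. deliver 3→4:  <4:lead t2 ->
13. deliver 4→1:  <1:foll t2 ->
14. deliver 1→4:  nop
15. timeout(1):  <1:cand t3 ->
16. propose(1,'w'):  nop
17. deliver 1→2:  <2:foll t3 ->
18. deliver 2→1:  nop
19. deliver 1→4:  <4:foll t3 ->
20. deliver 4→1:  <1:lead t3 ->
21. deliver 2→3:  nop

empty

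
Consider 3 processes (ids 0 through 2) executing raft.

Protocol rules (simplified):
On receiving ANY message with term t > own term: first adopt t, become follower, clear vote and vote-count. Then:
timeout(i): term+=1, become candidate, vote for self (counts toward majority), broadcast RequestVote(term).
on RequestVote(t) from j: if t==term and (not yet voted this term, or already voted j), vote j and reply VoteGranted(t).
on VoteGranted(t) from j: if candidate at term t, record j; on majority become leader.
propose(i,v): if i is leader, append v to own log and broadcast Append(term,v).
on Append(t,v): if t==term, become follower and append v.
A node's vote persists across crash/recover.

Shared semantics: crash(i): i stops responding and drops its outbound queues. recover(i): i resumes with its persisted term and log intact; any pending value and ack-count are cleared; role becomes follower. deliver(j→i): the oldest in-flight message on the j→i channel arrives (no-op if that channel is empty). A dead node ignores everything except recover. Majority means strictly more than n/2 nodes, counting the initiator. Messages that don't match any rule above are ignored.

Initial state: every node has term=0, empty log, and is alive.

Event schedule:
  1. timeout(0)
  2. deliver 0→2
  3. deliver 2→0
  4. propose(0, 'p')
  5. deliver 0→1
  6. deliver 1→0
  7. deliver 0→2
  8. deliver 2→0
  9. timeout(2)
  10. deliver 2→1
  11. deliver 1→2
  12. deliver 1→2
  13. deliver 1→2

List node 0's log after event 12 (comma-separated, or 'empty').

p

step 1 timeout(0): 0={cand,t=1,log=-}
step 2 deliver 0→2: 2={foll,t=1,log=-}
step 3 deliver 2→0: 0={lead,t=1,log=-}
step 4 propose(0,'p'): 0={lead,t=1,log=p}
step 5 deliver 0→1: 1={foll,t=1,log=-}
step 6 deliver 1→0: —
step 7 deliver 0→2: 2={foll,t=1,log=p}
step 8 deliver 2→0: —
step 9 timeout(2): 2={cand,t=2,log=p}
step 10 deliver 2→1: 1={foll,t=2,log=-}
step 11 deliver 1→2: 2={lead,t=2,log=p}
step 12 deliver 1→2: —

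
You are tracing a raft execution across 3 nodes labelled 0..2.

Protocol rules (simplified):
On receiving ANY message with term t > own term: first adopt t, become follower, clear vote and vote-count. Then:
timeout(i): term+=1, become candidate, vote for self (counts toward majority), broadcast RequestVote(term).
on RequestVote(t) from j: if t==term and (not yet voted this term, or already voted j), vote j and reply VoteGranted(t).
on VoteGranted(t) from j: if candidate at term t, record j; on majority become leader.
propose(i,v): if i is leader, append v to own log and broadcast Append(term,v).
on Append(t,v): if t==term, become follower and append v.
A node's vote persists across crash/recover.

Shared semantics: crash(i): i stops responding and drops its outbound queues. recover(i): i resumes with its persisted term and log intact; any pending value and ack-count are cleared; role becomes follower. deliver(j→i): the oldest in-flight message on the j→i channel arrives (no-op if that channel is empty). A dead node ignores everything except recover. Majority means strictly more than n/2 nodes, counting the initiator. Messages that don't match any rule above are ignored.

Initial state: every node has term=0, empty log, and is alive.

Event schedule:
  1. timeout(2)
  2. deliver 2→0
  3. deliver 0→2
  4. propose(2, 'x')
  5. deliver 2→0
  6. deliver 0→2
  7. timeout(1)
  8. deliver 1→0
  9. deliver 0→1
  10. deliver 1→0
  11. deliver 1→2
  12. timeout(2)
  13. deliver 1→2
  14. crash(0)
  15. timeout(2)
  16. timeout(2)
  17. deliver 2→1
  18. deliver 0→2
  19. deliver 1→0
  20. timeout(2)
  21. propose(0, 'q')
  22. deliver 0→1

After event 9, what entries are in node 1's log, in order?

empty

1. timeout(2):  <2:cand t1 ->
2. deliver 2→0:  <0:foll t1 ->
3. deliver 0→2:  <2:lead t1 ->
4. propose(2,'x'):  <2:lead t1 x>
5. deliver 2→0:  <0:foll t1 x>
6. deliver 0→2:  nop
7. timeout(1):  <1:cand t1 ->
8. deliver 1→0:  nop
9. deliver 0→1:  nop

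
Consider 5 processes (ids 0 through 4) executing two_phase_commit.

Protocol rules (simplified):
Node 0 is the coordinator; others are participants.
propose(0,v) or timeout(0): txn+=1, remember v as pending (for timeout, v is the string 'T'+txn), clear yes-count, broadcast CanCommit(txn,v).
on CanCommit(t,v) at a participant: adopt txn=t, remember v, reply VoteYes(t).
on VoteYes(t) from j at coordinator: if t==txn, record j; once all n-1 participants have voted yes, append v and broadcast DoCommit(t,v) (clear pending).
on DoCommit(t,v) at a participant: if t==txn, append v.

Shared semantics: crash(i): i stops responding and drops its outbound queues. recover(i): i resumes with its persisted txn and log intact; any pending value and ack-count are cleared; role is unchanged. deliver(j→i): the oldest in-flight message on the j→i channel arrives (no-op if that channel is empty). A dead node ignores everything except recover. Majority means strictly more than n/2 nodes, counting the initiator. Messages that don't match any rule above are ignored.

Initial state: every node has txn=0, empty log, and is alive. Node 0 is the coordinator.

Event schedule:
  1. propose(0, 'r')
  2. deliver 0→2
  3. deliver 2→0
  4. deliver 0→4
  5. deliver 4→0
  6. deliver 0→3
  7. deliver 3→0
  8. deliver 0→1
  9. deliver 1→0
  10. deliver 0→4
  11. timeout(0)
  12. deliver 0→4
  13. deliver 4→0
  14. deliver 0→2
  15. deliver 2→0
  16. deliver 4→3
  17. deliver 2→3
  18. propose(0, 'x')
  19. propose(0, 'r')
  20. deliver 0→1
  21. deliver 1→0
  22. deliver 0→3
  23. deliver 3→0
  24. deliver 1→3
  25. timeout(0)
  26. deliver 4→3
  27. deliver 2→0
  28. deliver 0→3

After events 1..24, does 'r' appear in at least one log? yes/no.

after 1 — propose(0,'r'): n0:coor/t1/[-]
after 2 — deliver 0→2: n2:part/t1/[-]
after 3 — deliver 2→0: ·
after 4 — deliver 0→4: n4:part/t1/[-]
after 5 — deliver 4→0: ·
after 6 — deliver 0→3: n3:part/t1/[-]
after 7 — deliver 3→0: ·
after 8 — deliver 0→1: n1:part/t1/[-]
after 9 — deliver 1→0: n0:coor/t1/[r]
after 10 — deliver 0→4: n4:part/t1/[r]
after 11 — timeout(0): n0:coor/t2/[r]
after 12 — deliver 0→4: n4:part/t2/[r]
after 13 — deliver 4→0: ·
after 14 — deliver 0→2: n2:part/t1/[r]
after 15 — deliver 2→0: ·
after 16 — deliver 4→3: ·
after 17 — deliver 2→3: ·
after 18 — propose(0,'x'): n0:coor/t3/[r]
after 19 — propose(0,'r'): n0:coor/t4/[r]
after 20 — deliver 0→1: n1:part/t1/[r]
after 21 — deliver 1→0: ·
after 22 — deliver 0→3: n3:part/t1/[r]
after 23 — deliver 3→0: ·
after 24 — deliver 1→3: ·

yes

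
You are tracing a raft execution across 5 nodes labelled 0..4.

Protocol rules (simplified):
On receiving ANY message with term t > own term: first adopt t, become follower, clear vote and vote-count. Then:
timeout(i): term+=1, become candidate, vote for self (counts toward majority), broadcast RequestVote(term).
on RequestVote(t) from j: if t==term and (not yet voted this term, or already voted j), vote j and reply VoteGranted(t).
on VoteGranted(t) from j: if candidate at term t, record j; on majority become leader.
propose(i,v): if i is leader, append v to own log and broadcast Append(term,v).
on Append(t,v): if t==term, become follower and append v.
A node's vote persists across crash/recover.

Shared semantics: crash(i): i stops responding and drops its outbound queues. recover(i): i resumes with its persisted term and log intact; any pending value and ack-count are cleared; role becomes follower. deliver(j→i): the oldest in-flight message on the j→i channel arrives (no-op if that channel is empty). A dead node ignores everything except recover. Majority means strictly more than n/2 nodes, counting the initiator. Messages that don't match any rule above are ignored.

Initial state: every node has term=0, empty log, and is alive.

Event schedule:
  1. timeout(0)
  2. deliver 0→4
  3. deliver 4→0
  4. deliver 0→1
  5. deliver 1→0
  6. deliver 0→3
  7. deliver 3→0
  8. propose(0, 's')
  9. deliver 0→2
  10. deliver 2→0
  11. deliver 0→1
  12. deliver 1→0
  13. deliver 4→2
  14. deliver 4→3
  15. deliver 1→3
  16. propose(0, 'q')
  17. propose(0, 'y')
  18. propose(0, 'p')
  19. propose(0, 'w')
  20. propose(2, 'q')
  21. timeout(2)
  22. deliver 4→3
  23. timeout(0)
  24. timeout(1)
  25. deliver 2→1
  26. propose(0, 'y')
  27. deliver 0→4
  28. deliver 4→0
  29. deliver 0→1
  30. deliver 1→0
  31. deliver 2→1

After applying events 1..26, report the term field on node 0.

after 1 — timeout(0): n0:cand/t1/[-]
after 2 — deliver 0→4: n4:foll/t1/[-]
after 3 — deliver 4→0: ·
after 4 — deliver 0→1: n1:foll/t1/[-]
after 5 — deliver 1→0: n0:lead/t1/[-]
after 6 — deliver 0→3: n3:foll/t1/[-]
after 7 — deliver 3→0: ·
after 8 — propose(0,'s'): n0:lead/t1/[s]
after 9 — deliver 0→2: n2:foll/t1/[-]
after 10 — deliver 2→0: ·
after 11 — deliver 0→1: n1:foll/t1/[s]
after 12 — deliver 1→0: ·
after 13 — deliver 4→2: ·
after 14 — deliver 4→3: ·
after 15 — deliver 1→3: ·
after 16 — propose(0,'q'): n0:lead/t1/[s,q]
after 17 — propose(0,'y'): n0:lead/t1/[s,q,y]
after 18 — propose(0,'p'): n0:lead/t1/[s,q,y,p]
after 19 — propose(0,'w'): n0:lead/t1/[s,q,y,p,w]
after 20 — propose(2,'q'): ·
after 21 — timeout(2): n2:cand/t2/[-]
after 22 — deliver 4→3: ·
after 23 — timeout(0): n0:cand/t2/[s,q,y,p,w]
after 24 — timeout(1): n1:cand/t2/[s]
after 25 — deliver 2→1: ·
after 26 — propose(0,'y'): ·

2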